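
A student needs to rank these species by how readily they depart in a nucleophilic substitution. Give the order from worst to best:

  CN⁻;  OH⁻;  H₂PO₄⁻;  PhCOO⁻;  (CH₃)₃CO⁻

H₂PO₄⁻: pKₐ(H₃PO₄) ≈ 2.1
PhCOO⁻: pKₐ(C₆H₅COOH) ≈ 4.2
CN⁻: pKₐ(HCN) ≈ 9.2
OH⁻: pKₐ(H₂O) ≈ 15.7
(CH₃)₃CO⁻: pKₐ(t-BuOH) ≈ 18
Reversing gives the worst-to-best order requested.

(CH₃)₃CO⁻ < OH⁻ < CN⁻ < PhCOO⁻ < H₂PO₄⁻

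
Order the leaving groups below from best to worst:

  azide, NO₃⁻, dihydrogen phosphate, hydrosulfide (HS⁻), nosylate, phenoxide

nosylate > NO₃⁻ > dihydrogen phosphate > azide > hydrosulfide (HS⁻) > phenoxide

A good leaving group is a weak base: the lower the pKₐ of its conjugate acid, the more readily it departs.
nosylate: pKₐ(p-O₂NC₆H₄SO₃H) ≈ -3.5 — p-nitro group further stabilises the sulfonate
NO₃⁻: pKₐ(HNO₃) ≈ -1.3
dihydrogen phosphate: pKₐ(H₃PO₄) ≈ 2.1 — moderate base; biological leaving group after further activation
azide: pKₐ(HN₃) ≈ 4.7 — linear, resonance-stabilised
hydrosulfide (HS⁻): pKₐ(H₂S) ≈ 7 — larger and more polarisable than the oxygen analogue
phenoxide: pKₐ(C₆H₅OH (phenol)) ≈ 10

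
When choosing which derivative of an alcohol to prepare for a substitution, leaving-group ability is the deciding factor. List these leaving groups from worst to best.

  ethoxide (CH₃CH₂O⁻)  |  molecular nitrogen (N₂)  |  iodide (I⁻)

A good leaving group is a weak base: the lower the pKₐ of its conjugate acid, the more readily it departs.
molecular nitrogen (N₂): no meaningful conjugate acid; N₂ departs as an exceptionally stable neutral molecule
iodide (I⁻): pKₐ(HI) ≈ -10
ethoxide (CH₃CH₂O⁻): pKₐ(CH₃CH₂OH) ≈ 16 — strong base; alkoxides do not leave unassisted
Reversing gives the worst-to-best order requested.

ethoxide (CH₃CH₂O⁻) < iodide (I⁻) < molecular nitrogen (N₂)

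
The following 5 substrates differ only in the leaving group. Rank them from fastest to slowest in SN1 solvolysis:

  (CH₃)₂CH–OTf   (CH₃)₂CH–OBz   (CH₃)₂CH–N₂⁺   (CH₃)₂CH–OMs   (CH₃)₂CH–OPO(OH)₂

The skeletons are identical, so relative rate is governed entirely by leaving-group ability.
The more stable X⁻ (or X) is on its own — i.e. the weaker a base it is — the better a leaving group it makes.
(CH₃)₂CH–N₂⁺ loses N₂: no meaningful conjugate acid; N₂ departs as an exceptionally stable neutral molecule
(CH₃)₂CH–OTf loses OTf⁻: pKₐ(CF₃SO₃H (triflic acid)) ≈ -14
(CH₃)₂CH–OMs loses OMs⁻: pKₐ(CH₃SO₃H (MsOH)) ≈ -1.9
(CH₃)₂CH–OPO(OH)₂ loses H₂PO₄⁻: pKₐ(H₃PO₄) ≈ 2.1
(CH₃)₂CH–OBz loses PhCOO⁻: pKₐ(C₆H₅COOH) ≈ 4.2

(CH₃)₂CH–N₂⁺ > (CH₃)₂CH–OTf > (CH₃)₂CH–OMs > (CH₃)₂CH–OPO(OH)₂ > (CH₃)₂CH–OBz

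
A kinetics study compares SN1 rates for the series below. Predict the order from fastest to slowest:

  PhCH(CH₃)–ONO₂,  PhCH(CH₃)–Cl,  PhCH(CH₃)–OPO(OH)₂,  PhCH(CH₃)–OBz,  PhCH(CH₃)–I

PhCH(CH₃)–I > PhCH(CH₃)–Cl > PhCH(CH₃)–ONO₂ > PhCH(CH₃)–OPO(OH)₂ > PhCH(CH₃)–OBz

The skeletons are identical, so relative rate is governed entirely by leaving-group ability.
The more stable X⁻ (or X) is on its own — i.e. the weaker a base it is — the better a leaving group it makes.
PhCH(CH₃)–I loses I⁻: pKₐ(HI) ≈ -10
PhCH(CH₃)–Cl loses Cl⁻: pKₐ(HCl) ≈ -7
PhCH(CH₃)–ONO₂ loses NO₃⁻: pKₐ(HNO₃) ≈ -1.3
PhCH(CH₃)–OPO(OH)₂ loses H₂PO₄⁻: pKₐ(H₃PO₄) ≈ 2.1
PhCH(CH₃)–OBz loses PhCOO⁻: pKₐ(C₆H₅COOH) ≈ 4.2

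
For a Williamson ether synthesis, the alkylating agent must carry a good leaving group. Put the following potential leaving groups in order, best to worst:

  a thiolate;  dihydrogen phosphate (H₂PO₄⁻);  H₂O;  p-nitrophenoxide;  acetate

H₂O > dihydrogen phosphate (H₂PO₄⁻) > acetate > p-nitrophenoxide > a thiolate

A good leaving group is a weak base: the lower the pKₐ of its conjugate acid, the more readily it departs.
H₂O: pKₐ(H₃O⁺) ≈ -1.7
dihydrogen phosphate (H₂PO₄⁻): pKₐ(H₃PO₄) ≈ 2.1
acetate: pKₐ(CH₃COOH) ≈ 4.8
p-nitrophenoxide: pKₐ(p-nitrophenol) ≈ 7.2
a thiolate: pKₐ(RSH (a thiol)) ≈ 10.5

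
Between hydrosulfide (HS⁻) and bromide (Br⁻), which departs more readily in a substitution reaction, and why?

bromide (Br⁻) is the better leaving group.
pKₐ(HBr) ≈ -9 versus pKₐ(H₂S) ≈ 7: bromide (Br⁻) is the much weaker base.
Weak base; good leaving group.

bromide (Br⁻)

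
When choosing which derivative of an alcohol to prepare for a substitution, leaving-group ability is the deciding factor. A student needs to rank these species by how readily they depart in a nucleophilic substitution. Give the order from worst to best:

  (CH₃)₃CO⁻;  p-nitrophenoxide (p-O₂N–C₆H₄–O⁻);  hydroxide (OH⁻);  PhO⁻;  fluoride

The more stable X⁻ (or X) is on its own — i.e. the weaker a base it is — the better a leaving group it makes.
fluoride: pKₐ(HF) ≈ 3.2 — small and strongly basic; the poor halide leaving group
p-nitrophenoxide (p-O₂N–C₆H₄–O⁻): pKₐ(p-nitrophenol) ≈ 7.2
PhO⁻: pKₐ(C₆H₅OH (phenol)) ≈ 10
hydroxide (OH⁻): pKₐ(H₂O) ≈ 15.7 — strong base; essentially never leaves without prior activation
(CH₃)₃CO⁻: pKₐ(t-BuOH) ≈ 18
The question asks for worst first, so the sequence is read in increasing leaving-group ability.

(CH₃)₃CO⁻ < hydroxide (OH⁻) < PhO⁻ < p-nitrophenoxide (p-O₂N–C₆H₄–O⁻) < fluoride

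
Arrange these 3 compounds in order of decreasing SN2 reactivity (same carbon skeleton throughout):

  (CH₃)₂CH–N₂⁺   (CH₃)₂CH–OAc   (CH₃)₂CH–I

(CH₃)₂CH–N₂⁺ > (CH₃)₂CH–I > (CH₃)₂CH–OAc

With the same alkyl group throughout, only the leaving group differentiates the rates.
Rank by basicity of the departing species: weakest base leaves most easily.
(CH₃)₂CH–N₂⁺ loses N₂: no meaningful conjugate acid; N₂ departs as an exceptionally stable neutral molecule
(CH₃)₂CH–I loses I⁻: pKₐ(HI) ≈ -10
(CH₃)₂CH–OAc loses AcO⁻: pKₐ(CH₃COOH) ≈ 4.8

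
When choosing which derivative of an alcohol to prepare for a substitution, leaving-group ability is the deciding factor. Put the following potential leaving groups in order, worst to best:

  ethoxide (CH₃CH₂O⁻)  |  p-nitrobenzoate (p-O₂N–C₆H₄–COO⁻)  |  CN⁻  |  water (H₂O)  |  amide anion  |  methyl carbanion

methyl carbanion < amide anion < ethoxide (CH₃CH₂O⁻) < CN⁻ < p-nitrobenzoate (p-O₂N–C₆H₄–COO⁻) < water (H₂O)

water (H₂O): pKₐ(H₃O⁺) ≈ -1.7 — neutral; leaves from a protonated alcohol (R–OH₂⁺)
p-nitrobenzoate (p-O₂N–C₆H₄–COO⁻): pKₐ(p-nitrobenzoic acid) ≈ 3.4 — electron-withdrawing nitro group stabilises the carboxylate
CN⁻: pKₐ(HCN) ≈ 9.2 — sp carbon stabilises the charge somewhat, but still a poor LG
ethoxide (CH₃CH₂O⁻): pKₐ(CH₃CH₂OH) ≈ 16
amide anion: pKₐ(NH₃) ≈ 38 — extremely strong base; never a leaving group
methyl carbanion: pKₐ(CH₄) ≈ 48 — unstabilised carbanion; the worst conceivable leaving group
Reversing gives the worst-to-best order requested.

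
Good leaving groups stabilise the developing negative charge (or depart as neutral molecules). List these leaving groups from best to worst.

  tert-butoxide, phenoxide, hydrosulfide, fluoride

fluoride: pKₐ(HF) ≈ 3.2 — small and strongly basic; the poor halide leaving group
hydrosulfide: pKₐ(H₂S) ≈ 7
phenoxide: pKₐ(C₆H₅OH (phenol)) ≈ 10 — resonance into the ring helps, but still a poor LG
tert-butoxide: pKₐ(t-BuOH) ≈ 18

fluoride > hydrosulfide > phenoxide > tert-butoxide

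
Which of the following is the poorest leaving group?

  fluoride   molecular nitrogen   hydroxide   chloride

A good leaving group is a weak base: the lower the pKₐ of its conjugate acid, the more readily it departs.
molecular nitrogen: no meaningful conjugate acid; N₂ departs as an exceptionally stable neutral molecule
chloride: pKₐ(HCl) ≈ -7
fluoride: pKₐ(HF) ≈ 3.2
hydroxide: pKₐ(H₂O) ≈ 15.7

hydroxide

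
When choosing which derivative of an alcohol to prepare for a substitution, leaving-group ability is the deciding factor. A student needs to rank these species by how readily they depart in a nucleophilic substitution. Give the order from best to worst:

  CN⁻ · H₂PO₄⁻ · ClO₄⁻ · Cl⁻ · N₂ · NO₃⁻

Rank by basicity of the departing species: weakest base leaves most easily.
N₂: no meaningful conjugate acid; N₂ departs as an exceptionally stable neutral molecule
ClO₄⁻: pKₐ(HClO₄) ≈ -10
Cl⁻: pKₐ(HCl) ≈ -7
NO₃⁻: pKₐ(HNO₃) ≈ -1.3
H₂PO₄⁻: pKₐ(H₃PO₄) ≈ 2.1
CN⁻: pKₐ(HCN) ≈ 9.2

N₂ > ClO₄⁻ > Cl⁻ > NO₃⁻ > H₂PO₄⁻ > CN⁻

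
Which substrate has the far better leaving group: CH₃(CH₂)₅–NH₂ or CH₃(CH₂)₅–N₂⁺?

From CH₃(CH₂)₅–NH₂ the departing group would be NH₂⁻ (pKₐ(NH₃) ≈ 38). Extremely strong base; never a leaving group.
From CH₃(CH₂)₅–N₂⁺ the leaving group is N₂ (no meaningful conjugate acid; N₂ departs as an exceptionally stable neutral molecule).
(In practice CH₃(CH₂)₅–N₂⁺ is made from CH₃(CH₂)₅–NH₂ by diazotisation (NaNO₂ / HCl, 0 °C), generating a diazonium salt that expels N₂.)

CH₃(CH₂)₅–N₂⁺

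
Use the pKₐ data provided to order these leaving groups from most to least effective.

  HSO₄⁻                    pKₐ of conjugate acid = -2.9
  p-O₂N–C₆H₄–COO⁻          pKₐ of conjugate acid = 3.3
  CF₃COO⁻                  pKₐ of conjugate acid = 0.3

HSO₄⁻ > CF₃COO⁻ > p-O₂N–C₆H₄–COO⁻

Lower conjugate-acid pKₐ ⇒ weaker base ⇒ better leaving group.
Sorting by the given values: HSO₄⁻ (-2.9), CF₃COO⁻ (0.3), p-O₂N–C₆H₄–COO⁻ (3.3).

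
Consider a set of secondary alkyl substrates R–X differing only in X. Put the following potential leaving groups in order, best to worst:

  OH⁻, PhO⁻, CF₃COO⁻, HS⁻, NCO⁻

A good leaving group is a weak base: the lower the pKₐ of its conjugate acid, the more readily it departs.
CF₃COO⁻: pKₐ(CF₃COOH) ≈ 0.2
NCO⁻: pKₐ(HOCN) ≈ 3.5
HS⁻: pKₐ(H₂S) ≈ 7
PhO⁻: pKₐ(C₆H₅OH (phenol)) ≈ 10
OH⁻: pKₐ(H₂O) ≈ 15.7

CF₃COO⁻ > NCO⁻ > HS⁻ > PhO⁻ > OH⁻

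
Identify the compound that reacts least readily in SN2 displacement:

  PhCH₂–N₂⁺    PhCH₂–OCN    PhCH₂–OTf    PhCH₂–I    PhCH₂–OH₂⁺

PhCH₂–OCN

Same R in every case — rank the leaving groups.
A good leaving group is a weak base: the lower the pKₐ of its conjugate acid, the more readily it departs.
PhCH₂–N₂⁺ loses N₂: no meaningful conjugate acid; N₂ departs as an exceptionally stable neutral molecule
PhCH₂–OTf loses OTf⁻: pKₐ(CF₃SO₃H (triflic acid)) ≈ -14
PhCH₂–I loses I⁻: pKₐ(HI) ≈ -10
PhCH₂–OH₂⁺ loses H₂O: pKₐ(H₃O⁺) ≈ -1.7
PhCH₂–OCN loses NCO⁻: pKₐ(HOCN) ≈ 3.5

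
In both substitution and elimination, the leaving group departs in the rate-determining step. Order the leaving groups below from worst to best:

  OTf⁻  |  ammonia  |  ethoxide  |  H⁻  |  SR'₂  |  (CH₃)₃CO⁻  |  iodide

OTf⁻: pKₐ(CF₃SO₃H (triflic acid)) ≈ -14
iodide: pKₐ(HI) ≈ -10
SR'₂: pKₐ(R'₂SH⁺) ≈ -7
ammonia: pKₐ(NH₄⁺) ≈ 9.2
ethoxide: pKₐ(CH₃CH₂OH) ≈ 16
(CH₃)₃CO⁻: pKₐ(t-BuOH) ≈ 18
H⁻: pKₐ(H₂) ≈ 36
Reversing gives the worst-to-best order requested.

H⁻ < (CH₃)₃CO⁻ < ethoxide < ammonia < SR'₂ < iodide < OTf⁻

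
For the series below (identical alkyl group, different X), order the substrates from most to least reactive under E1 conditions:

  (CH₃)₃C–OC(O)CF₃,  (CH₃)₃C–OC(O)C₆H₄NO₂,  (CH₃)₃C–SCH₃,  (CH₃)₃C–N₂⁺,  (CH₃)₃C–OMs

(CH₃)₃C–N₂⁺ > (CH₃)₃C–OMs > (CH₃)₃C–OC(O)CF₃ > (CH₃)₃C–OC(O)C₆H₄NO₂ > (CH₃)₃C–SCH₃

The skeletons are identical, so relative rate is governed entirely by leaving-group ability.
A good leaving group is a weak base: the lower the pKₐ of its conjugate acid, the more readily it departs.
(CH₃)₃C–N₂⁺ loses N₂: no meaningful conjugate acid; N₂ departs as an exceptionally stable neutral molecule
(CH₃)₃C–OMs loses OMs⁻: pKₐ(CH₃SO₃H (MsOH)) ≈ -1.9
(CH₃)₃C–OC(O)CF₃ loses CF₃COO⁻: pKₐ(CF₃COOH) ≈ 0.2
(CH₃)₃C–OC(O)C₆H₄NO₂ loses p-O₂N–C₆H₄–COO⁻: pKₐ(p-nitrobenzoic acid) ≈ 3.4
(CH₃)₃C–SCH₃ loses RS⁻: pKₐ(RSH (a thiol)) ≈ 10.5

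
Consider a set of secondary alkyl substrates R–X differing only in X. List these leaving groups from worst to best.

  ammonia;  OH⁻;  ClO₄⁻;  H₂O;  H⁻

H⁻ < OH⁻ < ammonia < H₂O < ClO₄⁻

ClO₄⁻: pKₐ(HClO₄) ≈ -10 — extremely weak base; rarely used for safety reasons
H₂O: pKₐ(H₃O⁺) ≈ -1.7 — neutral; leaves from a protonated alcohol (R–OH₂⁺)
ammonia: pKₐ(NH₄⁺) ≈ 9.2
OH⁻: pKₐ(H₂O) ≈ 15.7
H⁻: pKₐ(H₂) ≈ 36 — extremely strong base; leaves only in special hydride-transfer contexts
Reversing gives the worst-to-best order requested.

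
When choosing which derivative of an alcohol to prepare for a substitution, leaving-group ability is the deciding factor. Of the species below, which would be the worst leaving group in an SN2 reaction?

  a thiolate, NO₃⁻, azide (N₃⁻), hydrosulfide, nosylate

Leaving-group ability tracks the stability of the departed species; conjugate-acid pKₐ is the usual yardstick (lower pKₐ → better LG).
nosylate: pKₐ(p-O₂NC₆H₄SO₃H) ≈ -3.5
NO₃⁻: pKₐ(HNO₃) ≈ -1.3
azide (N₃⁻): pKₐ(HN₃) ≈ 4.7
hydrosulfide: pKₐ(H₂S) ≈ 7
a thiolate: pKₐ(RSH (a thiol)) ≈ 10.5

a thiolate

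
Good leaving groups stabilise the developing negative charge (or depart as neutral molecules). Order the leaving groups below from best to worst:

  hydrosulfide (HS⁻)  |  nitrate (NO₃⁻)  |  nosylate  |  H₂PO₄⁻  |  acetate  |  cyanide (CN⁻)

nosylate > nitrate (NO₃⁻) > H₂PO₄⁻ > acetate > hydrosulfide (HS⁻) > cyanide (CN⁻)

The more stable X⁻ (or X) is on its own — i.e. the weaker a base it is — the better a leaving group it makes.
nosylate: pKₐ(p-O₂NC₆H₄SO₃H) ≈ -3.5
nitrate (NO₃⁻): pKₐ(HNO₃) ≈ -1.3 — resonance-delocalised over three oxygens
H₂PO₄⁻: pKₐ(H₃PO₄) ≈ 2.1 — moderate base; biological leaving group after further activation
acetate: pKₐ(CH₃COOH) ≈ 4.8
hydrosulfide (HS⁻): pKₐ(H₂S) ≈ 7 — larger and more polarisable than the oxygen analogue
cyanide (CN⁻): pKₐ(HCN) ≈ 9.2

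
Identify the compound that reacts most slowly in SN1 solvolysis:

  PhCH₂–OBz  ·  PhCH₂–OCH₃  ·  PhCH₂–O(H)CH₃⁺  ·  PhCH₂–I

The skeletons are identical, so relative rate is governed entirely by leaving-group ability.
The more stable X⁻ (or X) is on its own — i.e. the weaker a base it is — the better a leaving group it makes.
PhCH₂–I loses I⁻: pKₐ(HI) ≈ -10
PhCH₂–O(H)CH₃⁺ loses R'OH: pKₐ(R'OH₂⁺) ≈ -2.4
PhCH₂–OBz loses PhCOO⁻: pKₐ(C₆H₅COOH) ≈ 4.2
PhCH₂–OCH₃ loses CH₃O⁻: pKₐ(CH₃OH) ≈ 15.5

PhCH₂–OCH₃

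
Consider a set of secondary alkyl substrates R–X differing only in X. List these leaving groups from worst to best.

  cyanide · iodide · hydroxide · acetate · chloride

hydroxide < cyanide < acetate < chloride < iodide

A good leaving group is a weak base: the lower the pKₐ of its conjugate acid, the more readily it departs.
iodide: pKₐ(HI) ≈ -10 — large, highly polarisable; very weak base
chloride: pKₐ(HCl) ≈ -7 — moderately weak base
acetate: pKₐ(CH₃COOH) ≈ 4.8 — resonance-stabilised but still a weak base
cyanide: pKₐ(HCN) ≈ 9.2 — sp carbon stabilises the charge somewhat, but still a poor LG
hydroxide: pKₐ(H₂O) ≈ 15.7 — strong base; essentially never leaves without prior activation
The question asks for worst first, so the sequence is read in increasing leaving-group ability.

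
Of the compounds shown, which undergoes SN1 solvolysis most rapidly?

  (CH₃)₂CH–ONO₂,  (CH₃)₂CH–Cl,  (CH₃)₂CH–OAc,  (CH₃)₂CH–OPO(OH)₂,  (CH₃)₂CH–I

Same R in every case — rank the leaving groups.
The more stable X⁻ (or X) is on its own — i.e. the weaker a base it is — the better a leaving group it makes.
(CH₃)₂CH–I loses I⁻: pKₐ(HI) ≈ -10
(CH₃)₂CH–Cl loses Cl⁻: pKₐ(HCl) ≈ -7
(CH₃)₂CH–ONO₂ loses NO₃⁻: pKₐ(HNO₃) ≈ -1.3
(CH₃)₂CH–OPO(OH)₂ loses H₂PO₄⁻: pKₐ(H₃PO₄) ≈ 2.1
(CH₃)₂CH–OAc loses AcO⁻: pKₐ(CH₃COOH) ≈ 4.8

(CH₃)₂CH–I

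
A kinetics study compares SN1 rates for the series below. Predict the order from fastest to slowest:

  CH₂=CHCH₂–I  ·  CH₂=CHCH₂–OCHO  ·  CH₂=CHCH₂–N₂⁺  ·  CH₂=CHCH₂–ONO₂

The skeletons are identical, so relative rate is governed entirely by leaving-group ability.
Leaving-group ability tracks the stability of the departed species; conjugate-acid pKₐ is the usual yardstick (lower pKₐ → better LG).
CH₂=CHCH₂–N₂⁺ loses N₂: no meaningful conjugate acid; N₂ departs as an exceptionally stable neutral molecule
CH₂=CHCH₂–I loses I⁻: pKₐ(HI) ≈ -10
CH₂=CHCH₂–ONO₂ loses NO₃⁻: pKₐ(HNO₃) ≈ -1.3
CH₂=CHCH₂–OCHO loses HCOO⁻: pKₐ(HCOOH) ≈ 3.8

CH₂=CHCH₂–N₂⁺ > CH₂=CHCH₂–I > CH₂=CHCH₂–ONO₂ > CH₂=CHCH₂–OCHO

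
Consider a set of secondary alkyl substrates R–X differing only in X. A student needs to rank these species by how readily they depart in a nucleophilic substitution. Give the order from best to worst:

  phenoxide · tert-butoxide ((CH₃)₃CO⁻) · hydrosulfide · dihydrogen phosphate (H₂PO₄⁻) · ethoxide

The more stable X⁻ (or X) is on its own — i.e. the weaker a base it is — the better a leaving group it makes.
dihydrogen phosphate (H₂PO₄⁻): pKₐ(H₃PO₄) ≈ 2.1
hydrosulfide: pKₐ(H₂S) ≈ 7 — larger and more polarisable than the oxygen analogue
phenoxide: pKₐ(C₆H₅OH (phenol)) ≈ 10 — resonance into the ring helps, but still a poor LG
ethoxide: pKₐ(CH₃CH₂OH) ≈ 16 — strong base; alkoxides do not leave unassisted
tert-butoxide ((CH₃)₃CO⁻): pKₐ(t-BuOH) ≈ 18 — bulky, strongly basic alkoxide

dihydrogen phosphate (H₂PO₄⁻) > hydrosulfide > phenoxide > ethoxide > tert-butoxide ((CH₃)₃CO⁻)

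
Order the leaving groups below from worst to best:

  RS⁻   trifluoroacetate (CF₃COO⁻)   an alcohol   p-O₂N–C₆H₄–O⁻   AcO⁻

RS⁻ < p-O₂N–C₆H₄–O⁻ < AcO⁻ < trifluoroacetate (CF₃COO⁻) < an alcohol

Leaving-group ability tracks the stability of the departed species; conjugate-acid pKₐ is the usual yardstick (lower pKₐ → better LG).
an alcohol: pKₐ(R'OH₂⁺) ≈ -2.4
trifluoroacetate (CF₃COO⁻): pKₐ(CF₃COOH) ≈ 0.2 — strongly electron-withdrawing CF₃ stabilises the carboxylate
AcO⁻: pKₐ(CH₃COOH) ≈ 4.8
p-O₂N–C₆H₄–O⁻: pKₐ(p-nitrophenol) ≈ 7.2 — nitro group delocalises the charge; the classic chromogenic LG
RS⁻: pKₐ(RSH (a thiol)) ≈ 10.5 — moderately basic; rarely leaves without activation
Reversing gives the worst-to-best order requested.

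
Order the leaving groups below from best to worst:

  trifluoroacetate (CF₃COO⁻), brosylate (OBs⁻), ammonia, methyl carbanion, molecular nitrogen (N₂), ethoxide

molecular nitrogen (N₂) > brosylate (OBs⁻) > trifluoroacetate (CF₃COO⁻) > ammonia > ethoxide > methyl carbanion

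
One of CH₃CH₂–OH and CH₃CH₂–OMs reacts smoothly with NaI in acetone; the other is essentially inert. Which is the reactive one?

From CH₃CH₂–OH the departing group would be OH⁻ (pKₐ(H₂O) ≈ 15.7). Strong base; essentially never leaves without prior activation.
From CH₃CH₂–OMs the leaving group is OMs⁻ (pKₐ(CH₃SO₃H (MsOH)) ≈ -1.9). Resonance-delocalised alkanesulfonate.
(In practice CH₃CH₂–OMs is made from CH₃CH₂–OH by treatment with MsCl / Et₃N, converting the hydroxyl into a mesylate.)

CH₃CH₂–OMs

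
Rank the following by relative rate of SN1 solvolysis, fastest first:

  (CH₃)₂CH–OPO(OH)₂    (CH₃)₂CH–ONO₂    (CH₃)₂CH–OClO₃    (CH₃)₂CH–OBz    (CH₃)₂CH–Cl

(CH₃)₂CH–OClO₃ > (CH₃)₂CH–Cl > (CH₃)₂CH–ONO₂ > (CH₃)₂CH–OPO(OH)₂ > (CH₃)₂CH–OBz

Same R in every case — rank the leaving groups.
Leaving-group ability tracks the stability of the departed species; conjugate-acid pKₐ is the usual yardstick (lower pKₐ → better LG).
(CH₃)₂CH–OClO₃ loses ClO₄⁻: pKₐ(HClO₄) ≈ -10
(CH₃)₂CH–Cl loses Cl⁻: pKₐ(HCl) ≈ -7
(CH₃)₂CH–ONO₂ loses NO₃⁻: pKₐ(HNO₃) ≈ -1.3
(CH₃)₂CH–OPO(OH)₂ loses H₂PO₄⁻: pKₐ(H₃PO₄) ≈ 2.1
(CH₃)₂CH–OBz loses PhCOO⁻: pKₐ(C₆H₅COOH) ≈ 4.2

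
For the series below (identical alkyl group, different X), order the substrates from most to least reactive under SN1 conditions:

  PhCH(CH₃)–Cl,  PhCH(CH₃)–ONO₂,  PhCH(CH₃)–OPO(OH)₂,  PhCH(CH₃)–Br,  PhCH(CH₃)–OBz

PhCH(CH₃)–Br > PhCH(CH₃)–Cl > PhCH(CH₃)–ONO₂ > PhCH(CH₃)–OPO(OH)₂ > PhCH(CH₃)–OBz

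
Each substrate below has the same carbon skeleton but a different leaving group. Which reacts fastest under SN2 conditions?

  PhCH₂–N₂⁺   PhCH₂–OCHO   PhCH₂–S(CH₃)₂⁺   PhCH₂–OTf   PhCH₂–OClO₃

PhCH₂–N₂⁺

With the same alkyl group throughout, only the leaving group differentiates the rates.
Rank by basicity of the departing species: weakest base leaves most easily.
PhCH₂–N₂⁺ loses N₂: no meaningful conjugate acid; N₂ departs as an exceptionally stable neutral molecule
PhCH₂–OTf loses OTf⁻: pKₐ(CF₃SO₃H (triflic acid)) ≈ -14
PhCH₂–OClO₃ loses ClO₄⁻: pKₐ(HClO₄) ≈ -10
PhCH₂–S(CH₃)₂⁺ loses SR'₂: pKₐ(R'₂SH⁺) ≈ -7
PhCH₂–OCHO loses HCOO⁻: pKₐ(HCOOH) ≈ 3.8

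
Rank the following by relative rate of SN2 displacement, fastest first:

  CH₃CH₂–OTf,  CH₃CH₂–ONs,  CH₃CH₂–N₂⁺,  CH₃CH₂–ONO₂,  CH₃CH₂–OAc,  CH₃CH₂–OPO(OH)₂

The skeletons are identical, so relative rate is governed entirely by leaving-group ability.
The more stable X⁻ (or X) is on its own — i.e. the weaker a base it is — the better a leaving group it makes.
CH₃CH₂–N₂⁺ loses N₂: no meaningful conjugate acid; N₂ departs as an exceptionally stable neutral molecule
CH₃CH₂–OTf loses OTf⁻: pKₐ(CF₃SO₃H (triflic acid)) ≈ -14
CH₃CH₂–ONs loses ONs⁻: pKₐ(p-O₂NC₆H₄SO₃H) ≈ -3.5
CH₃CH₂–ONO₂ loses NO₃⁻: pKₐ(HNO₃) ≈ -1.3
CH₃CH₂–OPO(OH)₂ loses H₂PO₄⁻: pKₐ(H₃PO₄) ≈ 2.1
CH₃CH₂–OAc loses AcO⁻: pKₐ(CH₃COOH) ≈ 4.8

CH₃CH₂–N₂⁺ > CH₃CH₂–OTf > CH₃CH₂–ONs > CH₃CH₂–ONO₂ > CH₃CH₂–OPO(OH)₂ > CH₃CH₂–OAc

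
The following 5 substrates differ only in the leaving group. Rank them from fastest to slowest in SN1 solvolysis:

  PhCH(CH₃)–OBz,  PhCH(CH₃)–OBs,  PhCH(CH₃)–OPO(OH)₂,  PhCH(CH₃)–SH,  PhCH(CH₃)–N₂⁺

With the same alkyl group throughout, only the leaving group differentiates the rates.
A good leaving group is a weak base: the lower the pKₐ of its conjugate acid, the more readily it departs.
PhCH(CH₃)–N₂⁺ loses N₂: no meaningful conjugate acid; N₂ departs as an exceptionally stable neutral molecule
PhCH(CH₃)–OBs loses OBs⁻: pKₐ(p-BrC₆H₄SO₃H) ≈ -2.8
PhCH(CH₃)–OPO(OH)₂ loses H₂PO₄⁻: pKₐ(H₃PO₄) ≈ 2.1
PhCH(CH₃)–OBz loses PhCOO⁻: pKₐ(C₆H₅COOH) ≈ 4.2
PhCH(CH₃)–SH loses HS⁻: pKₐ(H₂S) ≈ 7

PhCH(CH₃)–N₂⁺ > PhCH(CH₃)–OBs > PhCH(CH₃)–OPO(OH)₂ > PhCH(CH₃)–OBz > PhCH(CH₃)–SH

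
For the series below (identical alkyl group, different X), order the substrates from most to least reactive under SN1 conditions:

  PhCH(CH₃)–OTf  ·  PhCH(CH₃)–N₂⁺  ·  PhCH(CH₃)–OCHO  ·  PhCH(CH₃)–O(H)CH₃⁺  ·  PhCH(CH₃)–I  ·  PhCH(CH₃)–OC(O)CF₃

PhCH(CH₃)–N₂⁺ > PhCH(CH₃)–OTf > PhCH(CH₃)–I > PhCH(CH₃)–O(H)CH₃⁺ > PhCH(CH₃)–OC(O)CF₃ > PhCH(CH₃)–OCHO

With the same alkyl group throughout, only the leaving group differentiates the rates.
Rank by basicity of the departing species: weakest base leaves most easily.
PhCH(CH₃)–N₂⁺ loses N₂: no meaningful conjugate acid; N₂ departs as an exceptionally stable neutral molecule
PhCH(CH₃)–OTf loses OTf⁻: pKₐ(CF₃SO₃H (triflic acid)) ≈ -14
PhCH(CH₃)–I loses I⁻: pKₐ(HI) ≈ -10
PhCH(CH₃)–O(H)CH₃⁺ loses R'OH: pKₐ(R'OH₂⁺) ≈ -2.4
PhCH(CH₃)–OC(O)CF₃ loses CF₃COO⁻: pKₐ(CF₃COOH) ≈ 0.2
PhCH(CH₃)–OCHO loses HCOO⁻: pKₐ(HCOOH) ≈ 3.8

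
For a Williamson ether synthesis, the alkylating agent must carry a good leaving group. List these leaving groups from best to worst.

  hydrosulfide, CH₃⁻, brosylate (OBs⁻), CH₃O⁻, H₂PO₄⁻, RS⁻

Leaving-group ability tracks the stability of the departed species; conjugate-acid pKₐ is the usual yardstick (lower pKₐ → better LG).
brosylate (OBs⁻): pKₐ(p-BrC₆H₄SO₃H) ≈ -2.8
H₂PO₄⁻: pKₐ(H₃PO₄) ≈ 2.1
hydrosulfide: pKₐ(H₂S) ≈ 7
RS⁻: pKₐ(RSH (a thiol)) ≈ 10.5
CH₃O⁻: pKₐ(CH₃OH) ≈ 15.5
CH₃⁻: pKₐ(CH₄) ≈ 48

brosylate (OBs⁻) > H₂PO₄⁻ > hydrosulfide > RS⁻ > CH₃O⁻ > CH₃⁻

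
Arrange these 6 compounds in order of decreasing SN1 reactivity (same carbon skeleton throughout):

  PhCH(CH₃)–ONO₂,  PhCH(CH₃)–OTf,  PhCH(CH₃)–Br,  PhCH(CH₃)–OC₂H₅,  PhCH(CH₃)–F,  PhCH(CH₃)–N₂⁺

PhCH(CH₃)–N₂⁺ > PhCH(CH₃)–OTf > PhCH(CH₃)–Br > PhCH(CH₃)–ONO₂ > PhCH(CH₃)–F > PhCH(CH₃)–OC₂H₅

With the same alkyl group throughout, only the leaving group differentiates the rates.
The more stable X⁻ (or X) is on its own — i.e. the weaker a base it is — the better a leaving group it makes.
PhCH(CH₃)–N₂⁺ loses N₂: no meaningful conjugate acid; N₂ departs as an exceptionally stable neutral molecule
PhCH(CH₃)–OTf loses OTf⁻: pKₐ(CF₃SO₃H (triflic acid)) ≈ -14
PhCH(CH₃)–Br loses Br⁻: pKₐ(HBr) ≈ -9
PhCH(CH₃)–ONO₂ loses NO₃⁻: pKₐ(HNO₃) ≈ -1.3
PhCH(CH₃)–F loses F⁻: pKₐ(HF) ≈ 3.2
PhCH(CH₃)–OC₂H₅ loses CH₃CH₂O⁻: pKₐ(CH₃CH₂OH) ≈ 16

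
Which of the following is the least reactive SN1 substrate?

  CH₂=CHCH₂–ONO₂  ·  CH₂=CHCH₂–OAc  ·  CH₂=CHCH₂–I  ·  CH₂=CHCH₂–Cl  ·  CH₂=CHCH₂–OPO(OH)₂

The skeletons are identical, so relative rate is governed entirely by leaving-group ability.
Rank by basicity of the departing species: weakest base leaves most easily.
CH₂=CHCH₂–I loses I⁻: pKₐ(HI) ≈ -10
CH₂=CHCH₂–Cl loses Cl⁻: pKₐ(HCl) ≈ -7
CH₂=CHCH₂–ONO₂ loses NO₃⁻: pKₐ(HNO₃) ≈ -1.3
CH₂=CHCH₂–OPO(OH)₂ loses H₂PO₄⁻: pKₐ(H₃PO₄) ≈ 2.1
CH₂=CHCH₂–OAc loses AcO⁻: pKₐ(CH₃COOH) ≈ 4.8

CH₂=CHCH₂–OAc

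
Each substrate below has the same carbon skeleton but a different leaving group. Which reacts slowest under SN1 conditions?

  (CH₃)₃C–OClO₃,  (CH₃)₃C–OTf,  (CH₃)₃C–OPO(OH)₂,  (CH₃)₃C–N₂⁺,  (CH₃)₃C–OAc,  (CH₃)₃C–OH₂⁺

Identical carbon frameworks mean the comparison reduces to leaving-group quality.
Rank by basicity of the departing species: weakest base leaves most easily.
(CH₃)₃C–N₂⁺ loses N₂: no meaningful conjugate acid; N₂ departs as an exceptionally stable neutral molecule
(CH₃)₃C–OTf loses OTf⁻: pKₐ(CF₃SO₃H (triflic acid)) ≈ -14
(CH₃)₃C–OClO₃ loses ClO₄⁻: pKₐ(HClO₄) ≈ -10
(CH₃)₃C–OH₂⁺ loses H₂O: pKₐ(H₃O⁺) ≈ -1.7
(CH₃)₃C–OPO(OH)₂ loses H₂PO₄⁻: pKₐ(H₃PO₄) ≈ 2.1
(CH₃)₃C–OAc loses AcO⁻: pKₐ(CH₃COOH) ≈ 4.8

(CH₃)₃C–OAc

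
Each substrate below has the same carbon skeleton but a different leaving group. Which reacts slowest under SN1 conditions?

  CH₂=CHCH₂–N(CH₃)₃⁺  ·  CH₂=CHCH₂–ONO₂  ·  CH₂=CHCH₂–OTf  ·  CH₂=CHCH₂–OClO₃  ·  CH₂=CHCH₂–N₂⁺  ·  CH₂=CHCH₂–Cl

CH₂=CHCH₂–N(CH₃)₃⁺

The skeletons are identical, so relative rate is governed entirely by leaving-group ability.
The more stable X⁻ (or X) is on its own — i.e. the weaker a base it is — the better a leaving group it makes.
CH₂=CHCH₂–N₂⁺ loses N₂: no meaningful conjugate acid; N₂ departs as an exceptionally stable neutral molecule
CH₂=CHCH₂–OTf loses OTf⁻: pKₐ(CF₃SO₃H (triflic acid)) ≈ -14
CH₂=CHCH₂–OClO₃ loses ClO₄⁻: pKₐ(HClO₄) ≈ -10
CH₂=CHCH₂–Cl loses Cl⁻: pKₐ(HCl) ≈ -7
CH₂=CHCH₂–ONO₂ loses NO₃⁻: pKₐ(HNO₃) ≈ -1.3
CH₂=CHCH₂–N(CH₃)₃⁺ loses NR'₃: pKₐ(R'₃NH⁺) ≈ 10.7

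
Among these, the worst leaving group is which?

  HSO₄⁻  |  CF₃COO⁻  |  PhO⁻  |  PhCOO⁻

Rank by basicity of the departing species: weakest base leaves most easily.
HSO₄⁻: pKₐ(H₂SO₄) ≈ -3
CF₃COO⁻: pKₐ(CF₃COOH) ≈ 0.2
PhCOO⁻: pKₐ(C₆H₅COOH) ≈ 4.2
PhO⁻: pKₐ(C₆H₅OH (phenol)) ≈ 10

PhO⁻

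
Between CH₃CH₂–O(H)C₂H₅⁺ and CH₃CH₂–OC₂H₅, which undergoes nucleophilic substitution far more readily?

CH₃CH₂–O(H)C₂H₅⁺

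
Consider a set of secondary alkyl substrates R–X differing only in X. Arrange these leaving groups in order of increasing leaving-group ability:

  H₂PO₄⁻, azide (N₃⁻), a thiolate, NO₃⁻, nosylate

A good leaving group is a weak base: the lower the pKₐ of its conjugate acid, the more readily it departs.
nosylate: pKₐ(p-O₂NC₆H₄SO₃H) ≈ -3.5
NO₃⁻: pKₐ(HNO₃) ≈ -1.3
H₂PO₄⁻: pKₐ(H₃PO₄) ≈ 2.1
azide (N₃⁻): pKₐ(HN₃) ≈ 4.7
a thiolate: pKₐ(RSH (a thiol)) ≈ 10.5
The question asks for worst first, so the sequence is read in increasing leaving-group ability.

a thiolate < azide (N₃⁻) < H₂PO₄⁻ < NO₃⁻ < nosylate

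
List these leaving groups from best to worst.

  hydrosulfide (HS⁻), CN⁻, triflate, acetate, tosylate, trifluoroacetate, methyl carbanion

triflate: pKₐ(CF₃SO₃H (triflic acid)) ≈ -14
tosylate: pKₐ(p-CH₃C₆H₄SO₃H (TsOH)) ≈ -2.8 — resonance-delocalised arenesulfonate
trifluoroacetate: pKₐ(CF₃COOH) ≈ 0.2 — strongly electron-withdrawing CF₃ stabilises the carboxylate
acetate: pKₐ(CH₃COOH) ≈ 4.8 — resonance-stabilised but still a weak base
hydrosulfide (HS⁻): pKₐ(H₂S) ≈ 7
CN⁻: pKₐ(HCN) ≈ 9.2
methyl carbanion: pKₐ(CH₄) ≈ 48

triflate > tosylate > trifluoroacetate > acetate > hydrosulfide (HS⁻) > CN⁻ > methyl carbanion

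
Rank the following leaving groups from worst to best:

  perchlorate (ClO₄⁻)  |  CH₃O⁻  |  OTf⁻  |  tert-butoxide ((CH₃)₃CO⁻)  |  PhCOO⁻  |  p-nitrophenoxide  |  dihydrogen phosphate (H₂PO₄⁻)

tert-butoxide ((CH₃)₃CO⁻) < CH₃O⁻ < p-nitrophenoxide < PhCOO⁻ < dihydrogen phosphate (H₂PO₄⁻) < perchlorate (ClO₄⁻) < OTf⁻

OTf⁻: pKₐ(CF₃SO₃H (triflic acid)) ≈ -14
perchlorate (ClO₄⁻): pKₐ(HClO₄) ≈ -10
dihydrogen phosphate (H₂PO₄⁻): pKₐ(H₃PO₄) ≈ 2.1
PhCOO⁻: pKₐ(C₆H₅COOH) ≈ 4.2
p-nitrophenoxide: pKₐ(p-nitrophenol) ≈ 7.2
CH₃O⁻: pKₐ(CH₃OH) ≈ 15.5
tert-butoxide ((CH₃)₃CO⁻): pKₐ(t-BuOH) ≈ 18
Listed from poorest to best leaving group as asked.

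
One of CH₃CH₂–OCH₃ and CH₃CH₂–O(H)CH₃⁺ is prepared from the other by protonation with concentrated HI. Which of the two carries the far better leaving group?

From CH₃CH₂–OCH₃ the departing group would be CH₃O⁻ (pKₐ(CH₃OH) ≈ 15.5). Strong base; alkoxides do not leave unassisted.
From CH₃CH₂–O(H)CH₃⁺ the leaving group is R'OH (pKₐ(R'OH₂⁺) ≈ -2.4). Neutral; leaves from a protonated ether (an oxonium ion, R–O(H)R'⁺).
Protonation with concentrated HI works by allowing neutral methanol, rather than methoxide, to depart, making CH₃CH₂–O(H)CH₃⁺ enormously more reactive.

CH₃CH₂–O(H)CH₃⁺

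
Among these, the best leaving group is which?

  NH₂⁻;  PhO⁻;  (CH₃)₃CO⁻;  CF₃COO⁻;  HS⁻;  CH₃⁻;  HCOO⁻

CF₃COO⁻

Rank by basicity of the departing species: weakest base leaves most easily.
CF₃COO⁻: pKₐ(CF₃COOH) ≈ 0.2
HCOO⁻: pKₐ(HCOOH) ≈ 3.8
HS⁻: pKₐ(H₂S) ≈ 7
PhO⁻: pKₐ(C₆H₅OH (phenol)) ≈ 10
(CH₃)₃CO⁻: pKₐ(t-BuOH) ≈ 18
NH₂⁻: pKₐ(NH₃) ≈ 38
CH₃⁻: pKₐ(CH₄) ≈ 48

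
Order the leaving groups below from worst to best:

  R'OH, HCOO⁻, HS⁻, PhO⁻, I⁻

PhO⁻ < HS⁻ < HCOO⁻ < R'OH < I⁻

The more stable X⁻ (or X) is on its own — i.e. the weaker a base it is — the better a leaving group it makes.
I⁻: pKₐ(HI) ≈ -10 — large, highly polarisable; very weak base
R'OH: pKₐ(R'OH₂⁺) ≈ -2.4
HCOO⁻: pKₐ(HCOOH) ≈ 3.8 — resonance-stabilised carboxylate
HS⁻: pKₐ(H₂S) ≈ 7 — larger and more polarisable than the oxygen analogue
PhO⁻: pKₐ(C₆H₅OH (phenol)) ≈ 10
Listed from poorest to best leaving group as asked.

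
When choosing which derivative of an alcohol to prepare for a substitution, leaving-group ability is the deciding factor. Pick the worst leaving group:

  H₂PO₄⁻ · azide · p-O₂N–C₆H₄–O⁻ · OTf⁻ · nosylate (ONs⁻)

A good leaving group is a weak base: the lower the pKₐ of its conjugate acid, the more readily it departs.
OTf⁻: pKₐ(CF₃SO₃H (triflic acid)) ≈ -14
nosylate (ONs⁻): pKₐ(p-O₂NC₆H₄SO₃H) ≈ -3.5
H₂PO₄⁻: pKₐ(H₃PO₄) ≈ 2.1
azide: pKₐ(HN₃) ≈ 4.7
p-O₂N–C₆H₄–O⁻: pKₐ(p-nitrophenol) ≈ 7.2

p-O₂N–C₆H₄–O⁻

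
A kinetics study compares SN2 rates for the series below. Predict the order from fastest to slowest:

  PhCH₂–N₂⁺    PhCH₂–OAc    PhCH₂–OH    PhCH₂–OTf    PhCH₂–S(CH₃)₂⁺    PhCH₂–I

With the same alkyl group throughout, only the leaving group differentiates the rates.
Leaving-group ability tracks the stability of the departed species; conjugate-acid pKₐ is the usual yardstick (lower pKₐ → better LG).
PhCH₂–N₂⁺ loses N₂: no meaningful conjugate acid; N₂ departs as an exceptionally stable neutral molecule
PhCH₂–OTf loses OTf⁻: pKₐ(CF₃SO₃H (triflic acid)) ≈ -14
PhCH₂–I loses I⁻: pKₐ(HI) ≈ -10
PhCH₂–S(CH₃)₂⁺ loses SR'₂: pKₐ(R'₂SH⁺) ≈ -7
PhCH₂–OAc loses AcO⁻: pKₐ(CH₃COOH) ≈ 4.8
PhCH₂–OH loses OH⁻: pKₐ(H₂O) ≈ 15.7

PhCH₂–N₂⁺ > PhCH₂–OTf > PhCH₂–I > PhCH₂–S(CH₃)₂⁺ > PhCH₂–OAc > PhCH₂–OH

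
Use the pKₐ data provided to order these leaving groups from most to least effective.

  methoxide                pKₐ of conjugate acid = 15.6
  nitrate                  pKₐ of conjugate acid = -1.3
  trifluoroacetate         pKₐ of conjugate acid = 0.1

Lower conjugate-acid pKₐ ⇒ weaker base ⇒ better leaving group.
Sorting by the given values: nitrate (-1.3), trifluoroacetate (0.1), methoxide (15.6).

nitrate > trifluoroacetate > methoxide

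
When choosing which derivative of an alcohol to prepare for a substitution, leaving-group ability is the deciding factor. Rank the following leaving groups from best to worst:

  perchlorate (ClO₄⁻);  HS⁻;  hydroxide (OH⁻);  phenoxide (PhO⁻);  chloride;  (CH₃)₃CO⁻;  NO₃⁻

Rank by basicity of the departing species: weakest base leaves most easily.
perchlorate (ClO₄⁻): pKₐ(HClO₄) ≈ -10 — extremely weak base; rarely used for safety reasons
chloride: pKₐ(HCl) ≈ -7 — moderately weak base
NO₃⁻: pKₐ(HNO₃) ≈ -1.3
HS⁻: pKₐ(H₂S) ≈ 7 — larger and more polarisable than the oxygen analogue
phenoxide (PhO⁻): pKₐ(C₆H₅OH (phenol)) ≈ 10
hydroxide (OH⁻): pKₐ(H₂O) ≈ 15.7
(CH₃)₃CO⁻: pKₐ(t-BuOH) ≈ 18 — bulky, strongly basic alkoxide

perchlorate (ClO₄⁻) > chloride > NO₃⁻ > HS⁻ > phenoxide (PhO⁻) > hydroxide (OH⁻) > (CH₃)₃CO⁻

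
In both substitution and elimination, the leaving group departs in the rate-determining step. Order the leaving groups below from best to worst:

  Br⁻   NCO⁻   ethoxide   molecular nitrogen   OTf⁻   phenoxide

molecular nitrogen > OTf⁻ > Br⁻ > NCO⁻ > phenoxide > ethoxide

Leaving-group ability tracks the stability of the departed species; conjugate-acid pKₐ is the usual yardstick (lower pKₐ → better LG).
molecular nitrogen: no meaningful conjugate acid; N₂ departs as an exceptionally stable neutral molecule
OTf⁻: pKₐ(CF₃SO₃H (triflic acid)) ≈ -14
Br⁻: pKₐ(HBr) ≈ -9 — weak base; good leaving group
NCO⁻: pKₐ(HOCN) ≈ 3.5 — resonance between N and O
phenoxide: pKₐ(C₆H₅OH (phenol)) ≈ 10
ethoxide: pKₐ(CH₃CH₂OH) ≈ 16 — strong base; alkoxides do not leave unassisted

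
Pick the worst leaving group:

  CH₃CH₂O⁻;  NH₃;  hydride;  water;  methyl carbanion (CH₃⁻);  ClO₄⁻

ClO₄⁻: pKₐ(HClO₄) ≈ -10
water: pKₐ(H₃O⁺) ≈ -1.7
NH₃: pKₐ(NH₄⁺) ≈ 9.2
CH₃CH₂O⁻: pKₐ(CH₃CH₂OH) ≈ 16
hydride: pKₐ(H₂) ≈ 36
methyl carbanion (CH₃⁻): pKₐ(CH₄) ≈ 48

methyl carbanion (CH₃⁻)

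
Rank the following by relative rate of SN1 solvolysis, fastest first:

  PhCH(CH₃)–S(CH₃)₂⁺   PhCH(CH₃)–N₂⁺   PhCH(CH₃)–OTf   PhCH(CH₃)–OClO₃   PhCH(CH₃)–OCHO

Identical carbon frameworks mean the comparison reduces to leaving-group quality.
Leaving-group ability tracks the stability of the departed species; conjugate-acid pKₐ is the usual yardstick (lower pKₐ → better LG).
PhCH(CH₃)–N₂⁺ loses N₂: no meaningful conjugate acid; N₂ departs as an exceptionally stable neutral molecule
PhCH(CH₃)–OTf loses OTf⁻: pKₐ(CF₃SO₃H (triflic acid)) ≈ -14
PhCH(CH₃)–OClO₃ loses ClO₄⁻: pKₐ(HClO₄) ≈ -10
PhCH(CH₃)–S(CH₃)₂⁺ loses SR'₂: pKₐ(R'₂SH⁺) ≈ -7
PhCH(CH₃)–OCHO loses HCOO⁻: pKₐ(HCOOH) ≈ 3.8

PhCH(CH₃)–N₂⁺ > PhCH(CH₃)–OTf > PhCH(CH₃)–OClO₃ > PhCH(CH₃)–S(CH₃)₂⁺ > PhCH(CH₃)–OCHO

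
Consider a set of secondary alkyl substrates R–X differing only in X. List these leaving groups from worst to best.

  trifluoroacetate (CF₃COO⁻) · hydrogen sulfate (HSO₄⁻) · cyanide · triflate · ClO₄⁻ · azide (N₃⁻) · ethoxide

Rank by basicity of the departing species: weakest base leaves most easily.
triflate: pKₐ(CF₃SO₃H (triflic acid)) ≈ -14 — charge spread over three oxygens and a CF₃ group; the premier leaving group in synthesis
ClO₄⁻: pKₐ(HClO₄) ≈ -10
hydrogen sulfate (HSO₄⁻): pKₐ(H₂SO₄) ≈ -3
trifluoroacetate (CF₃COO⁻): pKₐ(CF₃COOH) ≈ 0.2 — strongly electron-withdrawing CF₃ stabilises the carboxylate
azide (N₃⁻): pKₐ(HN₃) ≈ 4.7
cyanide: pKₐ(HCN) ≈ 9.2 — sp carbon stabilises the charge somewhat, but still a poor LG
ethoxide: pKₐ(CH₃CH₂OH) ≈ 16
The question asks for worst first, so the sequence is read in increasing leaving-group ability.

ethoxide < cyanide < azide (N₃⁻) < trifluoroacetate (CF₃COO⁻) < hydrogen sulfate (HSO₄⁻) < ClO₄⁻ < triflate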